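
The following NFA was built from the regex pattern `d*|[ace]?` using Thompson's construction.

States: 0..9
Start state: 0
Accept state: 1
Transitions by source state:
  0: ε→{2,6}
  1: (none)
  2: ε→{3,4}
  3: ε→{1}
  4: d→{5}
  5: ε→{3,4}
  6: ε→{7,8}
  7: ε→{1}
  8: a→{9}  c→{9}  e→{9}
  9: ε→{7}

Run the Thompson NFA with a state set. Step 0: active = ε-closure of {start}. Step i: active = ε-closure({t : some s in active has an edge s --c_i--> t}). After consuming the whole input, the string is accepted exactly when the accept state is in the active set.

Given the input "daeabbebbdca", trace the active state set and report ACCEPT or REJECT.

S₀ = ε-closure({0}) = {0,1,2,3,4,6,7,8}
'd' @ 1: {1,3,4,5}  (accept∈set)
'a' @ 2: {}  — state set empty
rest 'eabbebbdca' ignored (set empty)
after full input: {}  (accept=1 not in)

Answer: REJECT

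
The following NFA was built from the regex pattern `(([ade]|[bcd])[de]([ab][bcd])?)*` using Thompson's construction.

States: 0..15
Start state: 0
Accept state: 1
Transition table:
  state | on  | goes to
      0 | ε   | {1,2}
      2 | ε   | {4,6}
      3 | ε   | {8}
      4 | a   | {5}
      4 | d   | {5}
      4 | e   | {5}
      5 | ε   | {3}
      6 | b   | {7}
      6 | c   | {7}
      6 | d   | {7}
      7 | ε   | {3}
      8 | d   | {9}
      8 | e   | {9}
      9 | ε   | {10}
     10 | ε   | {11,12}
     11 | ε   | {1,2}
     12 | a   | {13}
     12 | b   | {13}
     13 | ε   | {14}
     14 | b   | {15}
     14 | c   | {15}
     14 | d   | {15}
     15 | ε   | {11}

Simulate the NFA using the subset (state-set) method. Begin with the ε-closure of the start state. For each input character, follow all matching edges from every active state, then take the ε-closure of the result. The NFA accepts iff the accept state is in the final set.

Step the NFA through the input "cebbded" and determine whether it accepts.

Answer: REJECT

Trace:
initial (ε-close {0}): {0,1,2,4,6}
'c' @ 1: {3,7,8}
'e' @ 2: {1,2,4,6,9,10,11,12}  [accepting]
'b' @ 3: {3,7,8,13,14}
'b' @ 4: {1,2,4,6,11,15}  [accepting]
'd' @ 5: {3,5,7,8}
'e' @ 6: {1,2,4,6,9,10,11,12}  [accepting]
'd' @ 7: {3,5,7,8}
final: {3,5,7,8}; accept 1 not in set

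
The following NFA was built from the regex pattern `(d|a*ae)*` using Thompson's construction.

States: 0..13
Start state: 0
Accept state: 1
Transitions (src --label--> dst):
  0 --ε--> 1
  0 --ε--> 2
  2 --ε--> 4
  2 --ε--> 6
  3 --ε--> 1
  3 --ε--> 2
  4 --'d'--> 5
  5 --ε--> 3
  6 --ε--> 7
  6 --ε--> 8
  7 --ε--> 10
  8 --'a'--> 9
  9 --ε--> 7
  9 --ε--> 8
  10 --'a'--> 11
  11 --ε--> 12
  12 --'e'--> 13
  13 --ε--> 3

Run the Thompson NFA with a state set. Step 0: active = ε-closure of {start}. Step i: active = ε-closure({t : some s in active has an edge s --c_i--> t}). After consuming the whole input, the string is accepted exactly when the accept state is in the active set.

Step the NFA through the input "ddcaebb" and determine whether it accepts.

Answer: REJECT

Trace:
start: ε-closure({0}) = {0,1,2,4,6,7,8,10}
'd' @ 1: {1,2,3,4,5,6,7,8,10}  [accepting]
'd' @ 2: {1,2,3,4,5,6,7,8,10}  [accepting]
'c' @ 3: {}  — no active states
rest 'aebb' ignored (set empty)
after full input: {}  (accept=1 not in)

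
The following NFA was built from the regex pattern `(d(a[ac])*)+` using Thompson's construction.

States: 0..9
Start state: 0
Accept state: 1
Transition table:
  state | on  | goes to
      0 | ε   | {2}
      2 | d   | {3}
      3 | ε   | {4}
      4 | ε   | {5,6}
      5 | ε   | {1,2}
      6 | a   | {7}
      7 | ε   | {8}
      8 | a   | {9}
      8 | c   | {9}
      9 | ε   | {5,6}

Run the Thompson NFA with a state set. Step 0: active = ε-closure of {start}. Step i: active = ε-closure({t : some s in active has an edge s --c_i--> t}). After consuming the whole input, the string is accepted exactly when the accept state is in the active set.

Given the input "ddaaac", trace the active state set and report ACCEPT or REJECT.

S₀ = ε-closure({0}) = {0,2}
'd' @ 1: {1,2,3,4,5,6}  (accept∈set)
'd' @ 2: {1,2,3,4,5,6}  (accept∈set)
'a' @ 3: {7,8}
'a' @ 4: {1,2,5,6,9}  (accept∈set)
'a' @ 5: {7,8}
'c' @ 6: {1,2,5,6,9}  (accept∈set)
end set {1,2,5,6,9} — state 1 in

Answer: ACCEPT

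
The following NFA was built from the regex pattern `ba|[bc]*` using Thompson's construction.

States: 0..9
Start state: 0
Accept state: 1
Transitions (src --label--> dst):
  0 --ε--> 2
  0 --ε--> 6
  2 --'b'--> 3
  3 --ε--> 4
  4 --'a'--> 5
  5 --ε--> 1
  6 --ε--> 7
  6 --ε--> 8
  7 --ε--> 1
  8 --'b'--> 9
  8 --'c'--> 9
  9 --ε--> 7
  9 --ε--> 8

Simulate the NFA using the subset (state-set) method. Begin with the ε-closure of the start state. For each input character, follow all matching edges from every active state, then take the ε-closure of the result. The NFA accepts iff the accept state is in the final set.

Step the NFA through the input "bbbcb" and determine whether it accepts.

initial (ε-close {0}): {0,1,2,6,7,8}
'b' @ 1: {1,3,4,7,8,9}  [accepting]
'b' @ 2: {1,7,8,9}  [accepting]
'b' @ 3: {1,7,8,9}  [accepting]
'c' @ 4: {1,7,8,9}  [accepting]
'b' @ 5: {1,7,8,9}  [accepting]
end set {1,7,8,9} — state 1 in

Answer: ACCEPT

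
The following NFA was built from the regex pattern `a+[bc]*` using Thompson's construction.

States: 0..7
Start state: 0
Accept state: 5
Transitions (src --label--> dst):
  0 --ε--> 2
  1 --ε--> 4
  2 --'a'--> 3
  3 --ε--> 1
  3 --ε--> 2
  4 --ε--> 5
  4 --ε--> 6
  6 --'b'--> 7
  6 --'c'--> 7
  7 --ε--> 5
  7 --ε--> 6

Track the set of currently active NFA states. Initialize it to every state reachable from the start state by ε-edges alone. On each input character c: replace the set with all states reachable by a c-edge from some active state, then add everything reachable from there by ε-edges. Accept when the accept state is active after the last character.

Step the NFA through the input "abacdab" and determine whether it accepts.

Answer: REJECT

Trace:
start: ε-closure({0}) = {0,2}
'a' @ 1: {1,2,3,4,5,6}  [accepting]
'b' @ 2: {5,6,7}  [accepting]
'a' @ 3: {}  — state set empty
rest 'cdab' ignored (set empty)
final: {}; accept 5 not in set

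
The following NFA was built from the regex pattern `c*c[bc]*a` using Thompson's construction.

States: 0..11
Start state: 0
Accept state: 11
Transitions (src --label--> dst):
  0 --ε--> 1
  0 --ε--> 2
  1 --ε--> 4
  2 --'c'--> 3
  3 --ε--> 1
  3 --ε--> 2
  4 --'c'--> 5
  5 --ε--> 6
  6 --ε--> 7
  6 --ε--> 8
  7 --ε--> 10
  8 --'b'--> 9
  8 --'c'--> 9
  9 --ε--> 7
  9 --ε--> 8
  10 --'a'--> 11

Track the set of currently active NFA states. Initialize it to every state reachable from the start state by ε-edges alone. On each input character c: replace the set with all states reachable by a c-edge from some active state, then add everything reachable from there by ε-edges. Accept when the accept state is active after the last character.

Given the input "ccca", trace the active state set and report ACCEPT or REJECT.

Answer: ACCEPT

Steps:
initial (ε-close {0}): {0,1,2,4}
'c' @ 1: {1,2,3,4,5,6,7,8,10}
'c' @ 2: {1,2,3,4,5,6,7,8,9,10}
'c' @ 3: {1,2,3,4,5,6,7,8,9,10}
'a' @ 4: {11}  [accepting]
final: {11}; accept 11 in set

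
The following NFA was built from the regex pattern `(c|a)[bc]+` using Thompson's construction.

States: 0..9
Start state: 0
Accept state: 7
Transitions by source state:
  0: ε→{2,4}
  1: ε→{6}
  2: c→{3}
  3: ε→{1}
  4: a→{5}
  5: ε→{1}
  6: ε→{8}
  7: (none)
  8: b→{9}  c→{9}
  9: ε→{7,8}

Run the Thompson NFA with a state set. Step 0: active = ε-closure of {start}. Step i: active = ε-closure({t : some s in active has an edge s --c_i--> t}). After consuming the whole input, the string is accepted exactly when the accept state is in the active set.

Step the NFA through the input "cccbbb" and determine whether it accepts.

Answer: ACCEPT

Derivation:
S₀ = ε-closure({0}) = {0,2,4}
'c' @ 1: {1,3,6,8}
'c' @ 2: {7,8,9}  [accepting]
'c' @ 3: {7,8,9}  [accepting]
'b' @ 4: {7,8,9}  [accepting]
'b' @ 5: {7,8,9}  [accepting]
'b' @ 6: {7,8,9}  [accepting]
end set {7,8,9} — state 7 in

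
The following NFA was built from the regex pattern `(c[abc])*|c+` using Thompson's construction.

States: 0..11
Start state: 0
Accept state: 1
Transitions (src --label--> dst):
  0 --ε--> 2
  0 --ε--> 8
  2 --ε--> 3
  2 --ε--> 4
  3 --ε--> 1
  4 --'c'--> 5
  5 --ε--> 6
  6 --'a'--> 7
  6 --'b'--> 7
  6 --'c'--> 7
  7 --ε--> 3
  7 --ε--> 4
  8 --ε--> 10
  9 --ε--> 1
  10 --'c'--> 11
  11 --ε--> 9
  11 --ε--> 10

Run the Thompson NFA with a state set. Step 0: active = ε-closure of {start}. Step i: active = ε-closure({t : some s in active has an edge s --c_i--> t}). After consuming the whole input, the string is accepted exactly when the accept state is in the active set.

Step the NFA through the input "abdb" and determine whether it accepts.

Answer: REJECT

Trace:
start: ε-closure({0}) = {0,1,2,3,4,8,10}
'a' @ 1: {}  — state set empty
rest 'bdb' ignored (set empty)
final: {}; accept 1 not in set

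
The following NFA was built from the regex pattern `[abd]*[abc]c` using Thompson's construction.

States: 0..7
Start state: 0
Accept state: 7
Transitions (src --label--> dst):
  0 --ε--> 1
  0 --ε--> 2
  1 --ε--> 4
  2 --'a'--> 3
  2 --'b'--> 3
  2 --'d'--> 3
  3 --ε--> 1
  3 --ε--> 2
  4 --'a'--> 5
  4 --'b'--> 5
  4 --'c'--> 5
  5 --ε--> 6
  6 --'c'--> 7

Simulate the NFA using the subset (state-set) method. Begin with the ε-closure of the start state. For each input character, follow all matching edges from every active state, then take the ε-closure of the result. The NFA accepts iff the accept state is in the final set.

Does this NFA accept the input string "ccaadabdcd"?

Answer: REJECT

Steps:
initial (ε-close {0}): {0,1,2,4}
'c' @ 1: {5,6}
'c' @ 2: {7}  ✓accept
'a' @ 3: {}  — no active states
rest 'adabdcd' ignored (set empty)
after full input: {}  (accept=7 not in)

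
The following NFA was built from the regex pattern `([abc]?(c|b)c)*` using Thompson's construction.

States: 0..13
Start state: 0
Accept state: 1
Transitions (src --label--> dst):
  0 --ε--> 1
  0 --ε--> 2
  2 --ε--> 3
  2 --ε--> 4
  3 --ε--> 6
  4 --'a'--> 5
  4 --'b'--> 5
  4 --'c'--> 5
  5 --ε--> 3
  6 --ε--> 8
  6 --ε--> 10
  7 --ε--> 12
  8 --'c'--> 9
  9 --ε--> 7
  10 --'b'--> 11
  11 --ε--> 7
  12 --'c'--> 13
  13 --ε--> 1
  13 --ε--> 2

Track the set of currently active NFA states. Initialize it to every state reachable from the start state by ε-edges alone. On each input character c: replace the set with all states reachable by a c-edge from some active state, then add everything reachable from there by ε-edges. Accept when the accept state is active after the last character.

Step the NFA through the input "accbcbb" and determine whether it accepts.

S₀ = ε-closure({0}) = {0,1,2,3,4,6,8,10}
'a' @ 1: {3,5,6,8,10}
'c' @ 2: {7,9,12}
'c' @ 3: {1,2,3,4,6,8,10,13}  [accepting]
'b' @ 4: {3,5,6,7,8,10,11,12}
'c' @ 5: {1,2,3,4,6,7,8,9,10,12,13}  [accepting]
'b' @ 6: {3,5,6,7,8,10,11,12}
'b' @ 7: {7,11,12}
end set {7,11,12} — state 1 not in

Answer: REJECT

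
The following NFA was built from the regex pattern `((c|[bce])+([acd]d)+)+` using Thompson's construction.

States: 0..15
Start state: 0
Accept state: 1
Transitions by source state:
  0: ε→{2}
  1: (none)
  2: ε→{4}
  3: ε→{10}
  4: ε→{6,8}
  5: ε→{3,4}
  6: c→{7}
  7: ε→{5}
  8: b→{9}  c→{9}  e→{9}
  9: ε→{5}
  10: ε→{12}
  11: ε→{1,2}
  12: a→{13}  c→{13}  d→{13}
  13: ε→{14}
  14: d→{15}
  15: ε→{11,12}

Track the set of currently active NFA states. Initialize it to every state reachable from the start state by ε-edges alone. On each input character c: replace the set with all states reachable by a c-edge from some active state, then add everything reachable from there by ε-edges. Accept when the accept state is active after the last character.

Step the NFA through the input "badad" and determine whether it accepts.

start: ε-closure({0}) = {0,2,4,6,8}
'b' @ 1: {3,4,5,6,8,9,10,12}
'a' @ 2: {13,14}
'd' @ 3: {1,2,4,6,8,11,12,15}  (accept∈set)
'a' @ 4: {13,14}
'd' @ 5: {1,2,4,6,8,11,12,15}  (accept∈set)
final: {1,2,4,6,8,11,12,15}; accept 1 in set

Answer: ACCEPT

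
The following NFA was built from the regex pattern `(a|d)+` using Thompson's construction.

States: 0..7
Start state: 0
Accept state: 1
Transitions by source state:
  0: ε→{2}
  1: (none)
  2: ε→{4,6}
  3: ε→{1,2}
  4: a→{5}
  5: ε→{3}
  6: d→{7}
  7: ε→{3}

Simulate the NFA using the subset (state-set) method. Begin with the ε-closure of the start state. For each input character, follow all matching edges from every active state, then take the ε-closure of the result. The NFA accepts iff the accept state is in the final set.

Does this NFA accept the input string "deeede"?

Answer: REJECT

Steps:
initial (ε-close {0}): {0,2,4,6}
'd' @ 1: {1,2,3,4,6,7}  ✓accept
'e' @ 2: {}  — state set empty
rest 'eede' ignored (set empty)
final: {}; accept 1 not in set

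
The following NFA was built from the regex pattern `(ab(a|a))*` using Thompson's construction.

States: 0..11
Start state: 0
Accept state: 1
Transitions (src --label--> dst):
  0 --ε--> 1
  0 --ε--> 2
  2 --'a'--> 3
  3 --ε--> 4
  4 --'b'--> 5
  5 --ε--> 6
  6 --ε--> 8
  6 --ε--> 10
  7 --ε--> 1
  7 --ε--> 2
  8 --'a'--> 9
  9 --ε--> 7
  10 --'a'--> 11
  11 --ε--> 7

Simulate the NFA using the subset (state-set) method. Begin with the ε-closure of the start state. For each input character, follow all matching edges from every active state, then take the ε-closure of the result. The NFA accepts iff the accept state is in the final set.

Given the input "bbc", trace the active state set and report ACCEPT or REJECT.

S₀ = ε-closure({0}) = {0,1,2}
'b' @ 1: {}  — dead — no transitions
rest 'bc' ignored (set empty)
end set {} — state 1 not in

Answer: REJECT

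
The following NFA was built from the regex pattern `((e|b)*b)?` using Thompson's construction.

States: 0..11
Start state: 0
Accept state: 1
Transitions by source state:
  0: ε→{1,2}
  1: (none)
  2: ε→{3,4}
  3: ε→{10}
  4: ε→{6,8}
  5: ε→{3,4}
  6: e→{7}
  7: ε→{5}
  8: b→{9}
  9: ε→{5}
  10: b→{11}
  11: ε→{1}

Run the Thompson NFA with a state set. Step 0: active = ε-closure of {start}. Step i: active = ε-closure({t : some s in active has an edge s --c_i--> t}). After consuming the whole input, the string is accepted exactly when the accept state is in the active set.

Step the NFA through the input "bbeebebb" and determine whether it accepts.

Answer: ACCEPT

Steps:
initial (ε-close {0}): {0,1,2,3,4,6,8,10}
'b' @ 1: {1,3,4,5,6,8,9,10,11}  (accept∈set)
'b' @ 2: {1,3,4,5,6,8,9,10,11}  (accept∈set)
'e' @ 3: {3,4,5,6,7,8,10}
'e' @ 4: {3,4,5,6,7,8,10}
'b' @ 5: {1,3,4,5,6,8,9,10,11}  (accept∈set)
'e' @ 6: {3,4,5,6,7,8,10}
'b' @ 7: {1,3,4,5,6,8,9,10,11}  (accept∈set)
'b' @ 8: {1,3,4,5,6,8,9,10,11}  (accept∈set)
final: {1,3,4,5,6,8,9,10,11}; accept 1 in set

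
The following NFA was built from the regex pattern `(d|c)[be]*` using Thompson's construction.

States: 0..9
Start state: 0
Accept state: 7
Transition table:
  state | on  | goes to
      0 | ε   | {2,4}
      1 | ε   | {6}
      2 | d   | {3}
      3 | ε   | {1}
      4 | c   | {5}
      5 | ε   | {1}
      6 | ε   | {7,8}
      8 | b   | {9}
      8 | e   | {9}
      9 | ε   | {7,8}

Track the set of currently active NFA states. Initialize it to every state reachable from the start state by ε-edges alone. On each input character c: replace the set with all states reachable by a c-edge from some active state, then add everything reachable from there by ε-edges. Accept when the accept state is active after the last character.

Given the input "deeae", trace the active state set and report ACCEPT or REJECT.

Answer: REJECT

Trace:
S₀ = ε-closure({0}) = {0,2,4}
'd' @ 1: {1,3,6,7,8}  (accept∈set)
'e' @ 2: {7,8,9}  (accept∈set)
'e' @ 3: {7,8,9}  (accept∈set)
'a' @ 4: {}  — state set empty
rest 'e' ignored (set empty)
end set {} — state 7 not in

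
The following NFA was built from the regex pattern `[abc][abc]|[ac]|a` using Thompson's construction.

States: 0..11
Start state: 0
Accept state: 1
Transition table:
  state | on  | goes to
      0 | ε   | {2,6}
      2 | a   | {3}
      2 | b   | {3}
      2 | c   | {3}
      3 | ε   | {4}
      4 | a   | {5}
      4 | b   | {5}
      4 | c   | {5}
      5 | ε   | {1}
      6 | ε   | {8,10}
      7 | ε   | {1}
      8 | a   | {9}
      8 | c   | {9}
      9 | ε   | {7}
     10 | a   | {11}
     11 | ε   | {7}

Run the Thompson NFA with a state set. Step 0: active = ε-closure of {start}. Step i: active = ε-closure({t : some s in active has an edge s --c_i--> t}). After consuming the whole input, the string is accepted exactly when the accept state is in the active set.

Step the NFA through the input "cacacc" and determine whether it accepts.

Answer: REJECT

Derivation:
initial (ε-close {0}): {0,2,6,8,10}
'c' @ 1: {1,3,4,7,9}  ✓accept
'a' @ 2: {1,5}  ✓accept
'c' @ 3: {}  — no active states
rest 'acc' ignored (set empty)
after full input: {}  (accept=1 not in)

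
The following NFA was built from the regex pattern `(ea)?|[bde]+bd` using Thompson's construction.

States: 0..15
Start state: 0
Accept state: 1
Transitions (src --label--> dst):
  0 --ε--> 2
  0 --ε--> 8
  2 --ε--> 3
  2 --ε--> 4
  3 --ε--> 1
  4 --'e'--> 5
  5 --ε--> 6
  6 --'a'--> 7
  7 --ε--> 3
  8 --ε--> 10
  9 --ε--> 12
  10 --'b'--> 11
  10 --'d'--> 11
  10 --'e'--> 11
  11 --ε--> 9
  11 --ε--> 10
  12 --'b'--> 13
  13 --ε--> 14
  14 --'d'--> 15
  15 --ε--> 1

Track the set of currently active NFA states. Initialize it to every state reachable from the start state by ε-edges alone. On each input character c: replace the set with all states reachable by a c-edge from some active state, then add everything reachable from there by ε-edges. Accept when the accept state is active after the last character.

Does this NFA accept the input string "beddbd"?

S₀ = ε-closure({0}) = {0,1,2,3,4,8,10}
'b' @ 1: {9,10,11,12}
'e' @ 2: {9,10,11,12}
'd' @ 3: {9,10,11,12}
'd' @ 4: {9,10,11,12}
'b' @ 5: {9,10,11,12,13,14}
'd' @ 6: {1,9,10,11,12,15}  ✓accept
end set {1,9,10,11,12,15} — state 1 in

Answer: ACCEPT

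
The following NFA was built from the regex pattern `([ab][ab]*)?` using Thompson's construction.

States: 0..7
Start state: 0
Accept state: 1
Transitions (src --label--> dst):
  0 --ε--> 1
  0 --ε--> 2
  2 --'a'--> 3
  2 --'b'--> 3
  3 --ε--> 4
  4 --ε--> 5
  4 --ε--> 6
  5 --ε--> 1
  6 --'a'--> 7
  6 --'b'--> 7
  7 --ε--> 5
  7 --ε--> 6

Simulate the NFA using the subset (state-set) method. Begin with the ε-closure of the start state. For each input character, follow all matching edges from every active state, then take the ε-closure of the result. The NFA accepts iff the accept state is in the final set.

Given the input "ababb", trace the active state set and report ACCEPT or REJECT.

Answer: ACCEPT

Derivation:
S₀ = ε-closure({0}) = {0,1,2}
'a' @ 1: {1,3,4,5,6}  ✓accept
'b' @ 2: {1,5,6,7}  ✓accept
'a' @ 3: {1,5,6,7}  ✓accept
'b' @ 4: {1,5,6,7}  ✓accept
'b' @ 5: {1,5,6,7}  ✓accept
after full input: {1,5,6,7}  (accept=1 in)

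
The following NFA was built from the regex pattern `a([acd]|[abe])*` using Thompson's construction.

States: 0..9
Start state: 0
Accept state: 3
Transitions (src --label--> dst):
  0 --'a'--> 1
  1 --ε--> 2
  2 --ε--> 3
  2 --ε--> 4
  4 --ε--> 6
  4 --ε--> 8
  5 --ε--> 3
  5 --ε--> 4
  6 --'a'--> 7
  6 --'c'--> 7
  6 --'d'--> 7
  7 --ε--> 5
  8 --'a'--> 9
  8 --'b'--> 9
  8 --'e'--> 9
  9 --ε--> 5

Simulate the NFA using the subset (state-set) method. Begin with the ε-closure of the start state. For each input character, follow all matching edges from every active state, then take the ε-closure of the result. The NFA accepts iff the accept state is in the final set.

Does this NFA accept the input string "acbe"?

start: ε-closure({0}) = {0}
'a' @ 1: {1,2,3,4,6,8}  ✓accept
'c' @ 2: {3,4,5,6,7,8}  ✓accept
'b' @ 3: {3,4,5,6,8,9}  ✓accept
'e' @ 4: {3,4,5,6,8,9}  ✓accept
end set {3,4,5,6,8,9} — state 3 in

Answer: ACCEPT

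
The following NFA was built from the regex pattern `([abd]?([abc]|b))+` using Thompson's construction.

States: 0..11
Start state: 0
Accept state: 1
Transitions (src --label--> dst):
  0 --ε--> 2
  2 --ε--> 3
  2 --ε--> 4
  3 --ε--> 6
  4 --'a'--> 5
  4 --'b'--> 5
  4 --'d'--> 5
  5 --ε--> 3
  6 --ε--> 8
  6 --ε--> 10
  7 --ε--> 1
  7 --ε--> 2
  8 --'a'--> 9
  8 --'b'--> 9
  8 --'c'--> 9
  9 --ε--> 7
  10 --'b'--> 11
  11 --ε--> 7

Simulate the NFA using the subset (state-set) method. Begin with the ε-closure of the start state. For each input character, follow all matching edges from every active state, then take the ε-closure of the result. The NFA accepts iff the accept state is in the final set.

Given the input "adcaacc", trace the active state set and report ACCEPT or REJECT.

Answer: ACCEPT

Derivation:
start: ε-closure({0}) = {0,2,3,4,6,8,10}
'a' @ 1: {1,2,3,4,5,6,7,8,9,10}  (accept∈set)
'd' @ 2: {3,5,6,8,10}
'c' @ 3: {1,2,3,4,6,7,8,9,10}  (accept∈set)
'a' @ 4: {1,2,3,4,5,6,7,8,9,10}  (accept∈set)
'a' @ 5: {1,2,3,4,5,6,7,8,9,10}  (accept∈set)
'c' @ 6: {1,2,3,4,6,7,8,9,10}  (accept∈set)
'c' @ 7: {1,2,3,4,6,7,8,9,10}  (accept∈set)
final: {1,2,3,4,6,7,8,9,10}; accept 1 in set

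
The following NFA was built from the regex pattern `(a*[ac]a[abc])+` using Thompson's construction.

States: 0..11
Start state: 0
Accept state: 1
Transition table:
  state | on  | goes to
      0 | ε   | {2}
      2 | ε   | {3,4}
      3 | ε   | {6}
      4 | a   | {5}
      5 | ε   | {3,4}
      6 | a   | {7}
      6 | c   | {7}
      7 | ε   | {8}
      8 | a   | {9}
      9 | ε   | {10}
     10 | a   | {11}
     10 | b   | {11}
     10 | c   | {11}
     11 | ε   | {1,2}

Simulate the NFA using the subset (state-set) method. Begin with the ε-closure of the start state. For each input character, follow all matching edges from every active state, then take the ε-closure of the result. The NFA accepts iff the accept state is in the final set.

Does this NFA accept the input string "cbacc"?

S₀ = ε-closure({0}) = {0,2,3,4,6}
'c' @ 1: {7,8}
'b' @ 2: {}  — no active states
rest 'acc' ignored (set empty)
final: {}; accept 1 not in set

Answer: REJECT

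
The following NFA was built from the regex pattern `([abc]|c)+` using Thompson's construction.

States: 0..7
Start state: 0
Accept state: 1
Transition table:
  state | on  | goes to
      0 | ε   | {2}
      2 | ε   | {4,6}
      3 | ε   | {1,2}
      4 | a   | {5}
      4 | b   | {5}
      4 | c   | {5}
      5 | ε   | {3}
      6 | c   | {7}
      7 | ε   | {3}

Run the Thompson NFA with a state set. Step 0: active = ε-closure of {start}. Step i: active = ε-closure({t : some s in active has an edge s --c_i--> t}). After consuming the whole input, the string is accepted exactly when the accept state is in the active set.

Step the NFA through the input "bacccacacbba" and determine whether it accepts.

initial (ε-close {0}): {0,2,4,6}
'b' @ 1: {1,2,3,4,5,6}  (accept∈set)
'a' @ 2: {1,2,3,4,5,6}  (accept∈set)
'c' @ 3: {1,2,3,4,5,6,7}  (accept∈set)
'c' @ 4: {1,2,3,4,5,6,7}  (accept∈set)
'c' @ 5: {1,2,3,4,5,6,7}  (accept∈set)
'a' @ 6: {1,2,3,4,5,6}  (accept∈set)
'c' @ 7: {1,2,3,4,5,6,7}  (accept∈set)
'a' @ 8: {1,2,3,4,5,6}  (accept∈set)
'c' @ 9: {1,2,3,4,5,6,7}  (accept∈set)
'b' @ 10: {1,2,3,4,5,6}  (accept∈set)
'b' @ 11: {1,2,3,4,5,6}  (accept∈set)
'a' @ 12: {1,2,3,4,5,6}  (accept∈set)
end set {1,2,3,4,5,6} — state 1 in

Answer: ACCEPT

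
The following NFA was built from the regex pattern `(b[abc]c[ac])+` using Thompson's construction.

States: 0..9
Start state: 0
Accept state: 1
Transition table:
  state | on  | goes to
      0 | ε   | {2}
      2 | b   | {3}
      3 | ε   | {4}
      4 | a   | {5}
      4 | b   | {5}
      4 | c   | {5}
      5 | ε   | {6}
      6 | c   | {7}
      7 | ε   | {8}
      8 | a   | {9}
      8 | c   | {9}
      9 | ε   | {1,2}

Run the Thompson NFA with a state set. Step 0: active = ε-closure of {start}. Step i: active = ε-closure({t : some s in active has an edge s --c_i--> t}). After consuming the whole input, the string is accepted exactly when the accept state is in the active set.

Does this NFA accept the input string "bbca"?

S₀ = ε-closure({0}) = {0,2}
'b' @ 1: {3,4}
'b' @ 2: {5,6}
'c' @ 3: {7,8}
'a' @ 4: {1,2,9}  (accept∈set)
end set {1,2,9} — state 1 in

Answer: ACCEPT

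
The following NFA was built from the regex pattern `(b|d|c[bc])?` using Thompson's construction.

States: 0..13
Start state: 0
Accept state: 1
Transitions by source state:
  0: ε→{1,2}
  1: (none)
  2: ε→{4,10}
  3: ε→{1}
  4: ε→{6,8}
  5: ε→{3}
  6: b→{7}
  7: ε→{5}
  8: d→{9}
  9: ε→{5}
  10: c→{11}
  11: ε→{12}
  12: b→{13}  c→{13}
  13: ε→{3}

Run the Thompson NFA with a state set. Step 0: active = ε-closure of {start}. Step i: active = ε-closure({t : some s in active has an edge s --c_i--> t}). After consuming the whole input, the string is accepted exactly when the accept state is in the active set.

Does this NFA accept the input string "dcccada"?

Answer: REJECT

Trace:
S₀ = ε-closure({0}) = {0,1,2,4,6,8,10}
'd' @ 1: {1,3,5,9}  [accepting]
'c' @ 2: {}  — dead — no transitions
rest 'ccada' ignored (set empty)
final: {}; accept 1 not in set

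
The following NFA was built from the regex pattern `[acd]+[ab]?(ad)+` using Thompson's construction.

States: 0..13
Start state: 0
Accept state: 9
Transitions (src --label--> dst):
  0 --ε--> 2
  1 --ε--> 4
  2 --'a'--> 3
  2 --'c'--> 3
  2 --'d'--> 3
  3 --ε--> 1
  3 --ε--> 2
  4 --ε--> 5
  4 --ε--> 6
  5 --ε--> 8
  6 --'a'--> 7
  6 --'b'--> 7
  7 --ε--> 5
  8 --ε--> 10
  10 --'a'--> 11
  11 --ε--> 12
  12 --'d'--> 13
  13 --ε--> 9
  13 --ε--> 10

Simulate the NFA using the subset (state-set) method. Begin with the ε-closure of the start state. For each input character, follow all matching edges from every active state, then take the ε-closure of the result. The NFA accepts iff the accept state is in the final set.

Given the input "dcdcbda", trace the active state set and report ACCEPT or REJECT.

Answer: REJECT

Trace:
start: ε-closure({0}) = {0,2}
'd' @ 1: {1,2,3,4,5,6,8,10}
'c' @ 2: {1,2,3,4,5,6,8,10}
'd' @ 3: {1,2,3,4,5,6,8,10}
'c' @ 4: {1,2,3,4,5,6,8,10}
'b' @ 5: {5,7,8,10}
'd' @ 6: {}  — no active states
rest 'a' ignored (set empty)
final: {}; accept 9 not in set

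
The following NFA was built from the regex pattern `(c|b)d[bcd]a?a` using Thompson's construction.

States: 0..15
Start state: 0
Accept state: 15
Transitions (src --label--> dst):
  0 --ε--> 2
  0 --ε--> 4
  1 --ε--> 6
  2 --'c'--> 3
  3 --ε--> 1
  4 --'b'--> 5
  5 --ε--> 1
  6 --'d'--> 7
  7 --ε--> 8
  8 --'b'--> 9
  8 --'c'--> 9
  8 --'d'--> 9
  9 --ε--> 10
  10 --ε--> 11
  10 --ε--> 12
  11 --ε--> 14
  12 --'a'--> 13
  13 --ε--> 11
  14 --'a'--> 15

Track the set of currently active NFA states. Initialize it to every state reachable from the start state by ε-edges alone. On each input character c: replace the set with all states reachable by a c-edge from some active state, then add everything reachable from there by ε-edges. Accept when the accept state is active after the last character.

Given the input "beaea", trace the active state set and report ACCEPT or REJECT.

Answer: REJECT

Trace:
initial (ε-close {0}): {0,2,4}
'b' @ 1: {1,5,6}
'e' @ 2: {}  — state set empty
rest 'aea' ignored (set empty)
end set {} — state 15 not in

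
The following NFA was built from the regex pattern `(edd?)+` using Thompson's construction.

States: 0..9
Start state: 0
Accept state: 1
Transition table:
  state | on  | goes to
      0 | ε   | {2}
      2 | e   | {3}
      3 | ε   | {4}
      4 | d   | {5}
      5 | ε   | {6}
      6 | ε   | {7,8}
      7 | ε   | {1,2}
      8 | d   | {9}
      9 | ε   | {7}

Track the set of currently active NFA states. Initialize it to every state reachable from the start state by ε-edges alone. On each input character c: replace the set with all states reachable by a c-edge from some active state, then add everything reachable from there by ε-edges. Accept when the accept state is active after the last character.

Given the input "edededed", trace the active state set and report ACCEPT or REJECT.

initial (ε-close {0}): {0,2}
'e' @ 1: {3,4}
'd' @ 2: {1,2,5,6,7,8}  (accept∈set)
'e' @ 3: {3,4}
'd' @ 4: {1,2,5,6,7,8}  (accept∈set)
'e' @ 5: {3,4}
'd' @ 6: {1,2,5,6,7,8}  (accept∈set)
'e' @ 7: {3,4}
'd' @ 8: {1,2,5,6,7,8}  (accept∈set)
end set {1,2,5,6,7,8} — state 1 in

Answer: ACCEPT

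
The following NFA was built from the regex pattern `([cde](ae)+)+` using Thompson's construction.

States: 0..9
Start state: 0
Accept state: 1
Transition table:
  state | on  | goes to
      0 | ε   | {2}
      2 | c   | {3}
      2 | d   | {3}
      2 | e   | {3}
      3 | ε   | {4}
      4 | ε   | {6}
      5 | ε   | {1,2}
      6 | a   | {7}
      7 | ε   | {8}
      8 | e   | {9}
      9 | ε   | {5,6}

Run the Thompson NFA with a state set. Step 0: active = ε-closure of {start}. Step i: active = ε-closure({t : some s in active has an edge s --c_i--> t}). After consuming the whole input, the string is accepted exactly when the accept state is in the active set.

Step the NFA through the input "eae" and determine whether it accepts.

Answer: ACCEPT

Steps:
S₀ = ε-closure({0}) = {0,2}
'e' @ 1: {3,4,6}
'a' @ 2: {7,8}
'e' @ 3: {1,2,5,6,9}  (accept∈set)
final: {1,2,5,6,9}; accept 1 in set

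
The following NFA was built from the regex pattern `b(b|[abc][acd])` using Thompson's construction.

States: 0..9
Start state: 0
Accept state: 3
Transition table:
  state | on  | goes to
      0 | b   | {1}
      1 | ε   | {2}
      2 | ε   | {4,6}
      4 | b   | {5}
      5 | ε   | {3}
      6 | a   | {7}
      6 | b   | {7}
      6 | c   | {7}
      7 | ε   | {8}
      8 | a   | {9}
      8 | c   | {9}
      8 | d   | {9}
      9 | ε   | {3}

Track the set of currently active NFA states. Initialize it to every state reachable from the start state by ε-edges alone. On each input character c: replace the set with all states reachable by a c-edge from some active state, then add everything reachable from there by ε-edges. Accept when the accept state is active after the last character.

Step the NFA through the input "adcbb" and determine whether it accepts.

S₀ = ε-closure({0}) = {0}
'a' @ 1: {}  — state set empty
rest 'dcbb' ignored (set empty)
after full input: {}  (accept=3 not in)

Answer: REJECT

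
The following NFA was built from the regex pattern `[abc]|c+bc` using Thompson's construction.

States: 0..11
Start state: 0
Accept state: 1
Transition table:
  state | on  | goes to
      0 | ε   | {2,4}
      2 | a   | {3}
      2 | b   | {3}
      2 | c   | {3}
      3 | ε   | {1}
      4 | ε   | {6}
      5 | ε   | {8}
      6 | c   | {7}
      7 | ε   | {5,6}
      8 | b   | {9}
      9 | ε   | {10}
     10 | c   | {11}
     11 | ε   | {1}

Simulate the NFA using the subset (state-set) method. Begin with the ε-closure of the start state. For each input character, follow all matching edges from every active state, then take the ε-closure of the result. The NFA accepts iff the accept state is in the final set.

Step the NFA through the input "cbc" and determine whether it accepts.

start: ε-closure({0}) = {0,2,4,6}
'c' @ 1: {1,3,5,6,7,8}  ✓accept
'b' @ 2: {9,10}
'c' @ 3: {1,11}  ✓accept
end set {1,11} — state 1 in

Answer: ACCEPT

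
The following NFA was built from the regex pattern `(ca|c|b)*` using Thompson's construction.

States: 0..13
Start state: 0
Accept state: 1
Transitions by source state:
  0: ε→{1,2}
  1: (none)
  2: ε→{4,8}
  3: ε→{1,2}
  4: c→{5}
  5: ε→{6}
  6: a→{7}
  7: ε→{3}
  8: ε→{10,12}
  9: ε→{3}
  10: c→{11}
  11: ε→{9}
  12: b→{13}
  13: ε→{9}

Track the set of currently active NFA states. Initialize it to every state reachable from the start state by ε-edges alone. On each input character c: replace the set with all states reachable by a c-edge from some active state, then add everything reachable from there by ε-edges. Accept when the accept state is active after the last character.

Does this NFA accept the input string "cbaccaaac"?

initial (ε-close {0}): {0,1,2,4,8,10,12}
'c' @ 1: {1,2,3,4,5,6,8,9,10,11,12}  (accept∈set)
'b' @ 2: {1,2,3,4,8,9,10,12,13}  (accept∈set)
'a' @ 3: {}  — dead — no transitions
rest 'ccaaac' ignored (set empty)
end set {} — state 1 not in

Answer: REJECT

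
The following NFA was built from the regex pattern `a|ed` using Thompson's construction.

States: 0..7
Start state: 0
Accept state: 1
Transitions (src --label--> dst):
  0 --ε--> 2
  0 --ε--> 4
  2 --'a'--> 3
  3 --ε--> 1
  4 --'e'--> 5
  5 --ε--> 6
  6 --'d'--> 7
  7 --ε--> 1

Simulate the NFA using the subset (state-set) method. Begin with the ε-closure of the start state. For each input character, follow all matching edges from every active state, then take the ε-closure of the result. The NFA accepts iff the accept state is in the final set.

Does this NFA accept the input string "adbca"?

Answer: REJECT

Steps:
initial (ε-close {0}): {0,2,4}
'a' @ 1: {1,3}  (accept∈set)
'd' @ 2: {}  — state set empty
rest 'bca' ignored (set empty)
after full input: {}  (accept=1 not in)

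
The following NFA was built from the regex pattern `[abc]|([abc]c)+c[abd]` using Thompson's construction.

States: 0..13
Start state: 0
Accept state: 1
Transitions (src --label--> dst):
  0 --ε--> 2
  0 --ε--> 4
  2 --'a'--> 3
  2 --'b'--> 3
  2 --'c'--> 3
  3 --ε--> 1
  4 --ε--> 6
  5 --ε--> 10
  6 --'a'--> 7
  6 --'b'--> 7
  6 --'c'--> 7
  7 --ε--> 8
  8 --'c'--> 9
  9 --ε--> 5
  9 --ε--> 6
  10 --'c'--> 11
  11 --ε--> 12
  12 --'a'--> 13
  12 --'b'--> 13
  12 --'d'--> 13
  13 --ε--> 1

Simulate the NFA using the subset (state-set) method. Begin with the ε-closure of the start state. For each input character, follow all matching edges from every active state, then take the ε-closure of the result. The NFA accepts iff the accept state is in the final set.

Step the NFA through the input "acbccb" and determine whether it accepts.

Answer: ACCEPT

Trace:
start: ε-closure({0}) = {0,2,4,6}
'a' @ 1: {1,3,7,8}  ✓accept
'c' @ 2: {5,6,9,10}
'b' @ 3: {7,8}
'c' @ 4: {5,6,9,10}
'c' @ 5: {7,8,11,12}
'b' @ 6: {1,13}  ✓accept
final: {1,13}; accept 1 in set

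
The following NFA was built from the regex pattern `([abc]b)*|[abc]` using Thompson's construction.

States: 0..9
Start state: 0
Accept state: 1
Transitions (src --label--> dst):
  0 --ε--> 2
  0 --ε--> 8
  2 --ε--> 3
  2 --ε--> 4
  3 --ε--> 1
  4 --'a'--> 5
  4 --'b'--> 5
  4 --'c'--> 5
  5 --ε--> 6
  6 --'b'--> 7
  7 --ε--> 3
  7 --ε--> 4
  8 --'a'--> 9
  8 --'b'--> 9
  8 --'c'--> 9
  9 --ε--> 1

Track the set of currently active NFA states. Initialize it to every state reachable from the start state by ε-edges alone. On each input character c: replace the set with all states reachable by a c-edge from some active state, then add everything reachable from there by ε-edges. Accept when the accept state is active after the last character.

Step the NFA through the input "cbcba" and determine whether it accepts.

initial (ε-close {0}): {0,1,2,3,4,8}
'c' @ 1: {1,5,6,9}  [accepting]
'b' @ 2: {1,3,4,7}  [accepting]
'c' @ 3: {5,6}
'b' @ 4: {1,3,4,7}  [accepting]
'a' @ 5: {5,6}
after full input: {5,6}  (accept=1 not in)

Answer: REJECT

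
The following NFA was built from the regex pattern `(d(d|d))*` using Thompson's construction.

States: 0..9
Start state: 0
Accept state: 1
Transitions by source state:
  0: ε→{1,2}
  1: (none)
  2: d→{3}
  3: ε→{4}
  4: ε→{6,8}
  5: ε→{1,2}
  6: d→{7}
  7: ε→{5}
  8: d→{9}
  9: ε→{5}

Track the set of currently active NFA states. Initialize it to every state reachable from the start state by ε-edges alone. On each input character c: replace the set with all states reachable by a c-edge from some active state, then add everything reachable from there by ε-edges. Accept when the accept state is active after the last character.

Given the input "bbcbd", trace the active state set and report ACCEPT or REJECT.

Answer: REJECT

Steps:
start: ε-closure({0}) = {0,1,2}
'b' @ 1: {}  — dead — no transitions
rest 'bcbd' ignored (set empty)
end set {} — state 1 not in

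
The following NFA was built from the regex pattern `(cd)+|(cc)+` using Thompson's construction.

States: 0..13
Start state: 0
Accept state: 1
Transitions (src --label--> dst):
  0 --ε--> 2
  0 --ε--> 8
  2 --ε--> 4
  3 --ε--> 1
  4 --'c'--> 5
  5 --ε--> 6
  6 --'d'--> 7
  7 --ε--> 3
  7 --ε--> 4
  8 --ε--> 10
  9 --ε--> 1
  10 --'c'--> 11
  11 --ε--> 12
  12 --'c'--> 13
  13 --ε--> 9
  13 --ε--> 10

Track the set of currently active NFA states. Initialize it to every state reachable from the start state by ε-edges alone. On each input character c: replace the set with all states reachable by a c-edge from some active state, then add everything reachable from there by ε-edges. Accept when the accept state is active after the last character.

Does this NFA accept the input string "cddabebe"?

Answer: REJECT

Trace:
start: ε-closure({0}) = {0,2,4,8,10}
'c' @ 1: {5,6,11,12}
'd' @ 2: {1,3,4,7}  (accept∈set)
'd' @ 3: {}  — no active states
rest 'abebe' ignored (set empty)
after full input: {}  (accept=1 not in)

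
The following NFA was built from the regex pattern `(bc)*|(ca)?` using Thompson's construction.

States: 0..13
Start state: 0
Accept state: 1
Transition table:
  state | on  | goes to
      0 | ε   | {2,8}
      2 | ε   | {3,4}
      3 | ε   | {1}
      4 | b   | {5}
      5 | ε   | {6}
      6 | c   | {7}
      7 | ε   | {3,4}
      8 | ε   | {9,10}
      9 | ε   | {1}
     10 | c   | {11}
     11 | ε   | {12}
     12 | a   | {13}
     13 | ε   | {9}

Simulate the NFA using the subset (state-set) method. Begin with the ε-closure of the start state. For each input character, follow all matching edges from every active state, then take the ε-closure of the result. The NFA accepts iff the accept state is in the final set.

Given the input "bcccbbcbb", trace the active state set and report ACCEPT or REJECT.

start: ε-closure({0}) = {0,1,2,3,4,8,9,10}
'b' @ 1: {5,6}
'c' @ 2: {1,3,4,7}  [accepting]
'c' @ 3: {}  — dead — no transitions
rest 'cbbcbb' ignored (set empty)
after full input: {}  (accept=1 not in)

Answer: REJECT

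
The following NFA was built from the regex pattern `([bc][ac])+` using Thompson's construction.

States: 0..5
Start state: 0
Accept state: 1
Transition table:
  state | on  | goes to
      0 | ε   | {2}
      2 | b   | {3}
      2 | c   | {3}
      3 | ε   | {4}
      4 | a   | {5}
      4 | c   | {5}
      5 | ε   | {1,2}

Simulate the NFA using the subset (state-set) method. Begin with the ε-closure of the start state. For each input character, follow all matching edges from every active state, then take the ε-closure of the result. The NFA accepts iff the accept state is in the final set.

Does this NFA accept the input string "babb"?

start: ε-closure({0}) = {0,2}
'b' @ 1: {3,4}
'a' @ 2: {1,2,5}  [accepting]
'b' @ 3: {3,4}
'b' @ 4: {}  — dead — no transitions
after full input: {}  (accept=1 not in)

Answer: REJECT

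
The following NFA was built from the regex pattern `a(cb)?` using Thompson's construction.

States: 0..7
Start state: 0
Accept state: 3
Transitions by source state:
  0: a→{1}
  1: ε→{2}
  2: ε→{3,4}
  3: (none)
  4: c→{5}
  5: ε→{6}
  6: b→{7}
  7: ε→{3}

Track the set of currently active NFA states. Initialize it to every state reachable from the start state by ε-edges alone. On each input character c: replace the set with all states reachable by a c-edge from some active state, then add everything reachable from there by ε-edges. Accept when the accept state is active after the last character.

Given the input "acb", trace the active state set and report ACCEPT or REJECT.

initial (ε-close {0}): {0}
'a' @ 1: {1,2,3,4}  (accept∈set)
'c' @ 2: {5,6}
'b' @ 3: {3,7}  (accept∈set)
end set {3,7} — state 3 in

Answer: ACCEPT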